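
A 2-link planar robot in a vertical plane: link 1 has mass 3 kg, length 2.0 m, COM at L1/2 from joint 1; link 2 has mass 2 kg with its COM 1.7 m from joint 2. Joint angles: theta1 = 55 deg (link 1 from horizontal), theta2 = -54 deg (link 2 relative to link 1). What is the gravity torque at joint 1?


Horizontal distance from joint 1 to link-1 COM:
  x_c1 = (L1/2)*cos(t1) = 1.0 * 0.5736 = 0.5736 m
Horizontal distance from joint 1 to link-2 COM:
  x_c2 = L1*cos(t1) + Lc2*cos(t1+t2)
       = 2.0*0.5736 + 1.7*0.9998 = 2.8469 m
tau1 = m1*g*x_c1 + m2*g*x_c2
     = 3*9.81*0.5736 + 2*9.81*2.8469
     = 16.8804 + 55.8561
     = 72.7364 Nm


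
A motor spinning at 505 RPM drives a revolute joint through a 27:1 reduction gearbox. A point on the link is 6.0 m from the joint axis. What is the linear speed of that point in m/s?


omega_motor = 505 * 2*pi/60 = 52.8835 rad/s
omega_joint = omega_motor / 27 = 1.9586 rad/s
v = omega_joint * r = 1.9586 * 6.0
= 11.7519 m/s


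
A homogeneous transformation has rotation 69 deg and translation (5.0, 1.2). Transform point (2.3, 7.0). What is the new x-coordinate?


x' = cos(theta)*px - sin(theta)*py + tx
= 0.3584*2.3 - 0.9336*7.0 + 5.0
= -0.7108


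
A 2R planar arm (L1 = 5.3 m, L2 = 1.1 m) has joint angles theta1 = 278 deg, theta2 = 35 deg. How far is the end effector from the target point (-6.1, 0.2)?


End effector via forward kinematics:
x = L1*cos(t1) + L2*cos(t1+t2) = 1.4878
y = L1*sin(t1) + L2*sin(t1+t2) = -6.0529
Distance to target:
d = sqrt((-6.1 - 1.4878)^2 + (0.2 - -6.0529)^2)
= sqrt(57.5749 + 39.0989)
= 9.8323 m


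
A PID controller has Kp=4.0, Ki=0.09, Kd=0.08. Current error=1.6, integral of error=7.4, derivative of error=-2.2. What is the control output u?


u = Kp*e + Ki*int(e) + Kd*de/dt
= 4.0*1.6 + 0.09*7.4 + 0.08*(-2.2)
= 6.4 + 0.666 + -0.176
= 6.89


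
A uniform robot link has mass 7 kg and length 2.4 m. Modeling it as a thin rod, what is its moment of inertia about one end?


I = (1/3) * m * L^2
= (1/3) * 7 * 2.4^2
= 0.333333 * 7 * 5.76
= 13.44 kg*m^2


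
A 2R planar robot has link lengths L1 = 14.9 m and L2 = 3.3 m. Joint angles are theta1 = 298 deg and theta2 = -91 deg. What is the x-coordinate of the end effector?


Convert angles to radians: theta1 = 5.2011, theta2 = -1.5882
x = L1*cos(theta1) + L2*cos(theta1+theta2)
x = 6.9951 + -2.9403
x = 4.0548


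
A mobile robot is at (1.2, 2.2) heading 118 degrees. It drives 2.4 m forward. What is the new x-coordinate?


x_new = x0 + d*cos(theta)
= 1.2 + 2.4*cos(118)
= 1.2 + -1.1267
= 0.0733


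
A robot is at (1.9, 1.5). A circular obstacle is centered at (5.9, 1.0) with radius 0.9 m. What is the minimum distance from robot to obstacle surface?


center_dist = sqrt((1.9-5.9)^2 + (1.5-1.0)^2)
= sqrt(16.0 + 0.25)
= 4.0311
min_dist = center_dist - radius = 4.0311 - 0.9 = 3.1311 m


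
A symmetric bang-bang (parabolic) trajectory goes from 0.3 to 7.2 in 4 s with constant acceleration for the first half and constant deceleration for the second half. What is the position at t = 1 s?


Symmetric rest-to-rest: each phase covers (pf-p0)/2 in time T/2. 0.5*a*(T/2)^2 = (pf-p0)/2 => a = 4*(pf-p0)/T^2
a = 4*(7.2-0.3)/4^2 = 1.725
t = 1 is in the acceleration phase (t <= T/2).
p = p0 + 0.5*a*t^2 = 0.3 + 0.5*1.725*1^2
= 1.1625


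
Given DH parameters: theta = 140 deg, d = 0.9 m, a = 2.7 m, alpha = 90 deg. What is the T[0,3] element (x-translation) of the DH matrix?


T[0,3] = a * cos(theta)
= 2.7 * cos(140 deg)
= 2.7 * -0.766
= -2.0683


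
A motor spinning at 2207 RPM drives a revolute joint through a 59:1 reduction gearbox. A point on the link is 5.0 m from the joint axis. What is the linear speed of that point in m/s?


omega_motor = 2207 * 2*pi/60 = 231.1165 rad/s
omega_joint = omega_motor / 59 = 3.9172 rad/s
v = omega_joint * r = 3.9172 * 5.0
= 19.5861 m/s


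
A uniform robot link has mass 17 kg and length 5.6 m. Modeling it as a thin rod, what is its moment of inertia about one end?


I = (1/3) * m * L^2
= (1/3) * 17 * 5.6^2
= 0.333333 * 17 * 31.36
= 177.7067 kg*m^2


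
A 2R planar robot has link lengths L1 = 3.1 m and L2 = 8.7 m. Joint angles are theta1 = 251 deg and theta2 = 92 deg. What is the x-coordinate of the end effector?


Convert angles to radians: theta1 = 4.3808, theta2 = 1.6057
x = L1*cos(theta1) + L2*cos(theta1+theta2)
x = -1.0093 + 8.3199
x = 7.3106


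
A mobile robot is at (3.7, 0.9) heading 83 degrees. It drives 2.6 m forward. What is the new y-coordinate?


y_new = y0 + d*sin(theta)
= 0.9 + 2.6*sin(83)
= 0.9 + 2.5806
= 3.4806


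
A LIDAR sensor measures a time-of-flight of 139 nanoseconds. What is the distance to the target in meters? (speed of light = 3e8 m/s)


tof = 139 ns = 1.39e-07 s
dist = c * tof / 2
= 3e8 * 1.39e-07 / 2
= 20.85 m


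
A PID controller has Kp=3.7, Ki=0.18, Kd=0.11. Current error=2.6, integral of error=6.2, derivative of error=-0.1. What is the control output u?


u = Kp*e + Ki*int(e) + Kd*de/dt
= 3.7*2.6 + 0.18*6.2 + 0.11*(-0.1)
= 9.62 + 1.116 + -0.011
= 10.725


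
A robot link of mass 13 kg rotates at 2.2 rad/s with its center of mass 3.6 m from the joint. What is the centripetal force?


F = m * omega^2 * r
= 13 * 2.2^2 * 3.6
= 13 * 4.84 * 3.6
= 226.512 N


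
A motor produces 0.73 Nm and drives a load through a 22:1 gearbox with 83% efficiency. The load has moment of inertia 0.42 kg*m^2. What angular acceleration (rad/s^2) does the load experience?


tau_out = tau_motor * N * eta
= 0.73 * 22 * 0.83 = 13.3298 Nm
alpha = tau_out / I = 13.3298 / 0.42
= 31.7376 rad/s^2


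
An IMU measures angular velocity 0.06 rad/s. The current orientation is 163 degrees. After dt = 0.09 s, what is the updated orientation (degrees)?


delta_theta = w * dt = 0.06 * 0.09 = 0.0054 rad
= 0.3094 deg
theta_new = 163 + 0.3094 = 163.3094 deg


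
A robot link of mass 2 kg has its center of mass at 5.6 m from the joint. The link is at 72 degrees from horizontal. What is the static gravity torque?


tau = m*g*L*cos(angle)
= 2 * 9.81 * 5.6 * cos(72 deg)
= 2 * 9.81 * 5.6 * 0.309
= 33.9523 Nm


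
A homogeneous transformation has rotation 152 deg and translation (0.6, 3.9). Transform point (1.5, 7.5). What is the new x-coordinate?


x' = cos(theta)*px - sin(theta)*py + tx
= -0.8829*1.5 - 0.4695*7.5 + 0.6
= -4.2455


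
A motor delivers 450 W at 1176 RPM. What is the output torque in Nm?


omega = 1176 * 2*pi/60 = 123.1504 rad/s
tau = P / omega = 450 / 123.1504
= 3.6541 Nm


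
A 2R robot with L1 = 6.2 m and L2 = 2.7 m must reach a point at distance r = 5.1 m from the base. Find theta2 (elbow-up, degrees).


cos(theta2) = (r^2 - L1^2 - L2^2) / (2*L1*L2)
cos(theta2) = (26.01 - 38.44 - 7.29) / 33.48
cos(theta2) = -0.589008
theta2 = 126.0867 degrees


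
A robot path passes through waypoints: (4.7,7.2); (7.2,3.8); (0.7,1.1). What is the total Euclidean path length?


Segment lengths:
  seg1 = sqrt((2.5)^2 + (-3.4)^2) = 4.2202
  seg2 = sqrt((-6.5)^2 + (-2.7)^2) = 7.0385
Total = 11.2587


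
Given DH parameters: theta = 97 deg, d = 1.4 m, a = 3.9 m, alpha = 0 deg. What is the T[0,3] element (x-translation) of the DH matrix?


T[0,3] = a * cos(theta)
= 3.9 * cos(97 deg)
= 3.9 * -0.1219
= -0.4753


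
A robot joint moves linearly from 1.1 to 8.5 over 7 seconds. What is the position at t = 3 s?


s = t/T = 3/7 = 0.4286
p(t) = p0 + (pf-p0)*s
= 1.1 + (8.5 - 1.1) * 0.4286
= 4.2714


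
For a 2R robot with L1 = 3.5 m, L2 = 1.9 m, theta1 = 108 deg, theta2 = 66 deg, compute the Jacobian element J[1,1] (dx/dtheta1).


J[1,1] = -L1*sin(t1) - L2*sin(t1+t2)
= -3.5*sin(108) - 1.9*sin(174)
= -3.5273


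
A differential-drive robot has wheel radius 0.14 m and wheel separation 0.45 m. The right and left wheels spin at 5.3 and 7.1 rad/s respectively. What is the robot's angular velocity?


vR = r*wR = 0.14*5.3 = 0.742 m/s
vL = r*wL = 0.14*7.1 = 0.994 m/s
v = (vR+vL)/2 = 0.868 m/s
omega = (vR-vL)/L = -0.56 rad/s
angular velocity = -0.56 rad/s


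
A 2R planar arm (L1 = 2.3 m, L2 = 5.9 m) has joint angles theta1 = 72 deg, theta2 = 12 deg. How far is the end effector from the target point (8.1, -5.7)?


End effector via forward kinematics:
x = L1*cos(t1) + L2*cos(t1+t2) = 1.3275
y = L1*sin(t1) + L2*sin(t1+t2) = 8.0551
Distance to target:
d = sqrt((8.1 - 1.3275)^2 + (-5.7 - 8.0551)^2)
= sqrt(45.8673 + 189.203)
= 15.332 m


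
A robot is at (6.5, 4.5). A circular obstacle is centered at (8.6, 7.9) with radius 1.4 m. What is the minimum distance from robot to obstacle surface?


center_dist = sqrt((6.5-8.6)^2 + (4.5-7.9)^2)
= sqrt(4.41 + 11.56)
= 3.9962
min_dist = center_dist - radius = 3.9962 - 1.4 = 2.5962 m


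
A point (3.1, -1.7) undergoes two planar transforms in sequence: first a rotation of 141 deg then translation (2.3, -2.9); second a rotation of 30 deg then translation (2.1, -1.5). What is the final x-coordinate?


After transform 1:
x1 = cos(141)*3.1 - sin(141)*-1.7 + 2.3 = 0.9607
y1 = sin(141)*3.1 + cos(141)*-1.7 + -2.9 = 0.372
After transform 2:
x2 = cos(30)*0.9607 - sin(30)*0.372 + 2.1
= 2.746


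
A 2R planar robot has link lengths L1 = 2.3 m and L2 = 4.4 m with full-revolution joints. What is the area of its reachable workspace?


r_max = L1 + L2 = 6.7 m
r_min = |L1 - L2| = 2.1 m
Area = pi*(r_max^2 - r_min^2)
= pi*(44.89 - 4.41)
= pi * 40.48
= 127.1717 m^2


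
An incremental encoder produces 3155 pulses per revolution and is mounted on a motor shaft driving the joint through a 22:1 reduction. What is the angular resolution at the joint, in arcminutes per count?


counts per rev = 3155
effective counts at joint = 3155 * 22 = 69410
resolution = 360*60 / 69410
= 0.3112 arcmin/count


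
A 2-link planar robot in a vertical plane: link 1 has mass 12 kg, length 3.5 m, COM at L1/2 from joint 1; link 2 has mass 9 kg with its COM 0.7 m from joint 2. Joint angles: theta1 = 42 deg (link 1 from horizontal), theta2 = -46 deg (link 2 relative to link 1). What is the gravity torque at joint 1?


Horizontal distance from joint 1 to link-1 COM:
  x_c1 = (L1/2)*cos(t1) = 1.75 * 0.7431 = 1.3005 m
Horizontal distance from joint 1 to link-2 COM:
  x_c2 = L1*cos(t1) + Lc2*cos(t1+t2)
       = 3.5*0.7431 + 0.7*0.9976 = 3.2993 m
tau1 = m1*g*x_c1 + m2*g*x_c2
     = 12*9.81*1.3005 + 9*9.81*3.2993
     = 153.0953 + 291.2953
     = 444.3906 Nm


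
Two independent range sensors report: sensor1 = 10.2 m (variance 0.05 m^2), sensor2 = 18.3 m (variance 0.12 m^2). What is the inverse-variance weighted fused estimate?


w1 = (1/var1) / (1/var1 + 1/var2)
   = 20.0 / (20.0 + 8.3333) = 0.7059
w2 = 1 - w1 = 0.2941
fused = w1*s1 + w2*s2 = 7.2 + 5.3824
= 12.5824 m


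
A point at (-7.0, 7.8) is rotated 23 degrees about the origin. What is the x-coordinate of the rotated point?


x' = x*cos(theta) - y*sin(theta)
cos(23 deg) = 0.9205, sin(23 deg) = 0.3907
x' = -7.0 * 0.9205 - 7.8 * 0.3907
= -6.4435 - 3.0477
= -9.4912


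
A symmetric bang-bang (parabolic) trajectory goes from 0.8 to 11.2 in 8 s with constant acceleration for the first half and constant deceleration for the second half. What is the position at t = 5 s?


Symmetric rest-to-rest: each phase covers (pf-p0)/2 in time T/2. 0.5*a*(T/2)^2 = (pf-p0)/2 => a = 4*(pf-p0)/T^2
a = 4*(11.2-0.8)/8^2 = 0.65
t = 5 is in the deceleration phase (t > T/2).
p = pf - 0.5*a*(T-t)^2 = 11.2 - 0.5*0.65*3^2
= 8.275


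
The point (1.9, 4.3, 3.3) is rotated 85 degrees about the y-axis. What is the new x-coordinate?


Rotation about y-axis: x' = x*cos(theta) + z*sin(theta)
= 1.9 * 0.0872 + 3.3 * 0.9962
= 3.453


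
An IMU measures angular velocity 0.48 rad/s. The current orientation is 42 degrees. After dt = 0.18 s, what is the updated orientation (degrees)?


delta_theta = w * dt = 0.48 * 0.18 = 0.0864 rad
= 4.9504 deg
theta_new = 42 + 4.9504 = 46.9504 deg


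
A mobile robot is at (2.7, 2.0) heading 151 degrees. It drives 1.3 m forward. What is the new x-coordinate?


x_new = x0 + d*cos(theta)
= 2.7 + 1.3*cos(151)
= 2.7 + -1.137
= 1.563


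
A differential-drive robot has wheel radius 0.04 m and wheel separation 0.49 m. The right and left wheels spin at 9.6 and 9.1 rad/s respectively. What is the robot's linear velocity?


vR = r*wR = 0.04*9.6 = 0.384 m/s
vL = r*wL = 0.04*9.1 = 0.364 m/s
v = (vR+vL)/2 = 0.374 m/s
omega = (vR-vL)/L = 0.0408 rad/s
linear velocity = 0.374 m/s


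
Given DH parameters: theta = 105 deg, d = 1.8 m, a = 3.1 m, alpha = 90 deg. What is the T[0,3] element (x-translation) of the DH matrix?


T[0,3] = a * cos(theta)
= 3.1 * cos(105 deg)
= 3.1 * -0.2588
= -0.8023


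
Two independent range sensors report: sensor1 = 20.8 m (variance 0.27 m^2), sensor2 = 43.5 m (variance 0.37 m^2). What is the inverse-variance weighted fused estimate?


w1 = (1/var1) / (1/var1 + 1/var2)
   = 3.7037 / (3.7037 + 2.7027) = 0.5781
w2 = 1 - w1 = 0.4219
fused = w1*s1 + w2*s2 = 12.025 + 18.3516
= 30.3766 m


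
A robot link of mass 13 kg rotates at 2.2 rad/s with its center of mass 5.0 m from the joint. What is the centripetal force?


F = m * omega^2 * r
= 13 * 2.2^2 * 5.0
= 13 * 4.84 * 5.0
= 314.6 N


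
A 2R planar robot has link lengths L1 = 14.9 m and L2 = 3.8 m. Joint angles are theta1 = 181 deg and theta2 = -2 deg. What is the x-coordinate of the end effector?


Convert angles to radians: theta1 = 3.159, theta2 = -0.0349
x = L1*cos(theta1) + L2*cos(theta1+theta2)
x = -14.8977 + -3.7994
x = -18.6972


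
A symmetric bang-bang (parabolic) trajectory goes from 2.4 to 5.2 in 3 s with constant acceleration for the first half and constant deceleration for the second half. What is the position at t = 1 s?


Symmetric rest-to-rest: each phase covers (pf-p0)/2 in time T/2. 0.5*a*(T/2)^2 = (pf-p0)/2 => a = 4*(pf-p0)/T^2
a = 4*(5.2-2.4)/3^2 = 1.2444
t = 1 is in the acceleration phase (t <= T/2).
p = p0 + 0.5*a*t^2 = 2.4 + 0.5*1.2444*1^2
= 3.0222


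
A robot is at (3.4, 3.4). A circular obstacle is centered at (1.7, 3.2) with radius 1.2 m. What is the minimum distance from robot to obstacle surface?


center_dist = sqrt((3.4-1.7)^2 + (3.4-3.2)^2)
= sqrt(2.89 + 0.04)
= 1.7117
min_dist = center_dist - radius = 1.7117 - 1.2 = 0.5117 m


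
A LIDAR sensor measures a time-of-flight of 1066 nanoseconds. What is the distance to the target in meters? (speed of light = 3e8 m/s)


tof = 1066 ns = 1.066e-06 s
dist = c * tof / 2
= 3e8 * 1.066e-06 / 2
= 159.9 m


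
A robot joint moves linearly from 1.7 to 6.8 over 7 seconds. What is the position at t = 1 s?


s = t/T = 1/7 = 0.1429
p(t) = p0 + (pf-p0)*s
= 1.7 + (6.8 - 1.7) * 0.1429
= 2.4286


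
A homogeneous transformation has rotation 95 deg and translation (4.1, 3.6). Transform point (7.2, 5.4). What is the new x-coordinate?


x' = cos(theta)*px - sin(theta)*py + tx
= -0.0872*7.2 - 0.9962*5.4 + 4.1
= -1.907


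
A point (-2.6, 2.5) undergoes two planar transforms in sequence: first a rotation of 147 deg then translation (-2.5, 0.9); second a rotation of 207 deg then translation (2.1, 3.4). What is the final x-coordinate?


After transform 1:
x1 = cos(147)*-2.6 - sin(147)*2.5 + -2.5 = -1.6811
y1 = sin(147)*-2.6 + cos(147)*2.5 + 0.9 = -2.6127
After transform 2:
x2 = cos(207)*-1.6811 - sin(207)*-2.6127 + 2.1
= 2.4117


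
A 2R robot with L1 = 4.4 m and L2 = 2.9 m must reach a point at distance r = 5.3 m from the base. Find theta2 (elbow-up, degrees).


cos(theta2) = (r^2 - L1^2 - L2^2) / (2*L1*L2)
cos(theta2) = (28.09 - 19.36 - 8.41) / 25.52
cos(theta2) = 0.012539
theta2 = 89.2815 degrees


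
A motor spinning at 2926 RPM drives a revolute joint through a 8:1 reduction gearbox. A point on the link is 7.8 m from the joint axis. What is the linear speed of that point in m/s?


omega_motor = 2926 * 2*pi/60 = 306.41 rad/s
omega_joint = omega_motor / 8 = 38.3013 rad/s
v = omega_joint * r = 38.3013 * 7.8
= 298.7498 m/s


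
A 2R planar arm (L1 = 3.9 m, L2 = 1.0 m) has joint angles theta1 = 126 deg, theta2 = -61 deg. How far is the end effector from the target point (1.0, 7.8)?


End effector via forward kinematics:
x = L1*cos(t1) + L2*cos(t1+t2) = -1.8697
y = L1*sin(t1) + L2*sin(t1+t2) = 4.0615
Distance to target:
d = sqrt((1.0 - -1.8697)^2 + (7.8 - 4.0615)^2)
= sqrt(8.2354 + 13.9766)
= 4.713 m


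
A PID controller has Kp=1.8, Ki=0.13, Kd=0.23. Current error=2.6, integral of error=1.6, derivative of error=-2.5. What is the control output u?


u = Kp*e + Ki*int(e) + Kd*de/dt
= 1.8*2.6 + 0.13*1.6 + 0.23*(-2.5)
= 4.68 + 0.208 + -0.575
= 4.313


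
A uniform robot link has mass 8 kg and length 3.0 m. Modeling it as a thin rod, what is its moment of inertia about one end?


I = (1/3) * m * L^2
= (1/3) * 8 * 3.0^2
= 0.333333 * 8 * 9.0
= 24.0 kg*m^2


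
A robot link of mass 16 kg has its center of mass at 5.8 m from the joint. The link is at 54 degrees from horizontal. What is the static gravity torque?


tau = m*g*L*cos(angle)
= 16 * 9.81 * 5.8 * cos(54 deg)
= 16 * 9.81 * 5.8 * 0.5878
= 535.1009 Nm


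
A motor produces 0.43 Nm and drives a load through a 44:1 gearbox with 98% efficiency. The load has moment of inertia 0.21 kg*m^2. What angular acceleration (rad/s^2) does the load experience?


tau_out = tau_motor * N * eta
= 0.43 * 44 * 0.98 = 18.5416 Nm
alpha = tau_out / I = 18.5416 / 0.21
= 88.2933 rad/s^2


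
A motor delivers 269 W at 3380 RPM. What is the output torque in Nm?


omega = 3380 * 2*pi/60 = 353.9528 rad/s
tau = P / omega = 269 / 353.9528
= 0.76 Nm


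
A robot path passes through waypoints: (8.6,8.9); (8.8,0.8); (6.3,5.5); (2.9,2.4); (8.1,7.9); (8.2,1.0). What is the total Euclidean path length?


Segment lengths:
  seg1 = sqrt((0.2)^2 + (-8.1)^2) = 8.1025
  seg2 = sqrt((-2.5)^2 + (4.7)^2) = 5.3235
  seg3 = sqrt((-3.4)^2 + (-3.1)^2) = 4.6011
  seg4 = sqrt((5.2)^2 + (5.5)^2) = 7.569
  seg5 = sqrt((0.1)^2 + (-6.9)^2) = 6.9007
Total = 32.4968


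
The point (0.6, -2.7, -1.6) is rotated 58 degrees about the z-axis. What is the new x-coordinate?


Rotation about z-axis: x' = x*cos(theta) - y*sin(theta)
= 0.6 * 0.5299 - -2.7 * 0.848
= 2.6077


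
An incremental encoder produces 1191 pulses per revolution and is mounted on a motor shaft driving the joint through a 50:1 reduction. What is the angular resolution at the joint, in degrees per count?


counts per rev = 1191
effective counts at joint = 1191 * 50 = 59550
resolution = 360 / 59550
= 0.006 deg/count


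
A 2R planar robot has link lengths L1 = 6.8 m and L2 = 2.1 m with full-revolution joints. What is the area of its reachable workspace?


r_max = L1 + L2 = 8.9 m
r_min = |L1 - L2| = 4.7 m
Area = pi*(r_max^2 - r_min^2)
= pi*(79.21 - 22.09)
= pi * 57.12
= 179.4478 m^2


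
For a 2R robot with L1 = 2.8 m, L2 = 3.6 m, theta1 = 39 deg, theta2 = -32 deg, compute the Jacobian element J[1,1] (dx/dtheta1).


J[1,1] = -L1*sin(t1) - L2*sin(t1+t2)
= -2.8*sin(39) - 3.6*sin(7)
= -2.2008


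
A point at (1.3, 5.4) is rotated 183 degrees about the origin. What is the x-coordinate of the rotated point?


x' = x*cos(theta) - y*sin(theta)
cos(183 deg) = -0.9986, sin(183 deg) = -0.0523
x' = 1.3 * -0.9986 - 5.4 * -0.0523
= -1.2982 - -0.2826
= -1.0156


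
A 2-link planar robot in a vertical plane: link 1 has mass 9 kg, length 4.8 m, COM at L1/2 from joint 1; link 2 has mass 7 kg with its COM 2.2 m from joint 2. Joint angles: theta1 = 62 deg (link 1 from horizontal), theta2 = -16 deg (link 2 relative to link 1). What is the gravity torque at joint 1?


Horizontal distance from joint 1 to link-1 COM:
  x_c1 = (L1/2)*cos(t1) = 2.4 * 0.4695 = 1.1267 m
Horizontal distance from joint 1 to link-2 COM:
  x_c2 = L1*cos(t1) + Lc2*cos(t1+t2)
       = 4.8*0.4695 + 2.2*0.6947 = 3.7817 m
tau1 = m1*g*x_c1 + m2*g*x_c2
     = 9*9.81*1.1267 + 7*9.81*3.7817
     = 99.4791 + 259.6902
     = 359.1693 Nm


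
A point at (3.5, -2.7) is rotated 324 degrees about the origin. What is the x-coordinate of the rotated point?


x' = x*cos(theta) - y*sin(theta)
cos(324 deg) = 0.809, sin(324 deg) = -0.5878
x' = 3.5 * 0.809 - -2.7 * -0.5878
= 2.8316 - 1.587
= 1.2445


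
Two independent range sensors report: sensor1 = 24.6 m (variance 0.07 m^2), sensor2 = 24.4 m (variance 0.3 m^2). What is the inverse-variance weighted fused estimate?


w1 = (1/var1) / (1/var1 + 1/var2)
   = 14.2857 / (14.2857 + 3.3333) = 0.8108
w2 = 1 - w1 = 0.1892
fused = w1*s1 + w2*s2 = 19.9459 + 4.6162
= 24.5622 m


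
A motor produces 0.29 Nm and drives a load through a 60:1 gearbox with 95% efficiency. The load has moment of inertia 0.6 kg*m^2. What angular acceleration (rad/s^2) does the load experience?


tau_out = tau_motor * N * eta
= 0.29 * 60 * 0.95 = 16.53 Nm
alpha = tau_out / I = 16.53 / 0.6
= 27.55 rad/s^2


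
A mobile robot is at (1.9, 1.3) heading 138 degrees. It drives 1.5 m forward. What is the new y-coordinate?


y_new = y0 + d*sin(theta)
= 1.3 + 1.5*sin(138)
= 1.3 + 1.0037
= 2.3037


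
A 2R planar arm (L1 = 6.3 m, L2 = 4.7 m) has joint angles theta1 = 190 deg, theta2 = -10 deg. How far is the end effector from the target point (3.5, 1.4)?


End effector via forward kinematics:
x = L1*cos(t1) + L2*cos(t1+t2) = -10.9043
y = L1*sin(t1) + L2*sin(t1+t2) = -1.094
Distance to target:
d = sqrt((3.5 - -10.9043)^2 + (1.4 - -1.094)^2)
= sqrt(207.4835 + 6.22)
= 14.6186 m


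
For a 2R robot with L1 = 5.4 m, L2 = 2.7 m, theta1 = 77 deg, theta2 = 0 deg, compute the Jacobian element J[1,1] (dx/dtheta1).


J[1,1] = -L1*sin(t1) - L2*sin(t1+t2)
= -5.4*sin(77) - 2.7*sin(77)
= -7.8924


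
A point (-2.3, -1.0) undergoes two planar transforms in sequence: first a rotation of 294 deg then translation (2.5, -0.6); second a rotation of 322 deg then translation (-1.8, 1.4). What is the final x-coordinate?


After transform 1:
x1 = cos(294)*-2.3 - sin(294)*-1.0 + 2.5 = 0.651
y1 = sin(294)*-2.3 + cos(294)*-1.0 + -0.6 = 1.0944
After transform 2:
x2 = cos(322)*0.651 - sin(322)*1.0944 + -1.8
= -0.6132


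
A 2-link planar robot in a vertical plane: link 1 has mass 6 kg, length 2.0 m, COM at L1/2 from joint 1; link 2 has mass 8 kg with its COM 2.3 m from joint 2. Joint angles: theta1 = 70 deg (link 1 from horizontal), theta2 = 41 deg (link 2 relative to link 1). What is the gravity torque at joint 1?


Horizontal distance from joint 1 to link-1 COM:
  x_c1 = (L1/2)*cos(t1) = 1.0 * 0.342 = 0.342 m
Horizontal distance from joint 1 to link-2 COM:
  x_c2 = L1*cos(t1) + Lc2*cos(t1+t2)
       = 2.0*0.342 + 2.3*-0.3584 = -0.1402 m
tau1 = m1*g*x_c1 + m2*g*x_c2
     = 6*9.81*0.342 + 8*9.81*-0.1402
     = 20.1313 + -11.0034
     = 9.1279 Nm


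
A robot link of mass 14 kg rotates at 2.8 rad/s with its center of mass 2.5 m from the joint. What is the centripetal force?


F = m * omega^2 * r
= 14 * 2.8^2 * 2.5
= 14 * 7.84 * 2.5
= 274.4 N


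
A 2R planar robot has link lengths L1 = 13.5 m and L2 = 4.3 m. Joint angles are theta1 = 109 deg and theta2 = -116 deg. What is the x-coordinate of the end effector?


Convert angles to radians: theta1 = 1.9024, theta2 = -2.0246
x = L1*cos(theta1) + L2*cos(theta1+theta2)
x = -4.3952 + 4.2679
x = -0.1272


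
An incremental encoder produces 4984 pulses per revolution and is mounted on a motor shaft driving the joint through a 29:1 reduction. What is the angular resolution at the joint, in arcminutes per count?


counts per rev = 4984
effective counts at joint = 4984 * 29 = 144536
resolution = 360*60 / 144536
= 0.1494 arcmin/count


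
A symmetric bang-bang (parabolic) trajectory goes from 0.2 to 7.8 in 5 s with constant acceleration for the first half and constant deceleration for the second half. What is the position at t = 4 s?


Symmetric rest-to-rest: each phase covers (pf-p0)/2 in time T/2. 0.5*a*(T/2)^2 = (pf-p0)/2 => a = 4*(pf-p0)/T^2
a = 4*(7.8-0.2)/5^2 = 1.216
t = 4 is in the deceleration phase (t > T/2).
p = pf - 0.5*a*(T-t)^2 = 7.8 - 0.5*1.216*1^2
= 7.192


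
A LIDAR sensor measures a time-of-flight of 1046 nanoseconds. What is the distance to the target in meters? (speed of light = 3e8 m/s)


tof = 1046 ns = 1.046e-06 s
dist = c * tof / 2
= 3e8 * 1.046e-06 / 2
= 156.9 m


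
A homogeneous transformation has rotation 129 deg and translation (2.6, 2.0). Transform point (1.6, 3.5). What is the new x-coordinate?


x' = cos(theta)*px - sin(theta)*py + tx
= -0.6293*1.6 - 0.7771*3.5 + 2.6
= -1.1269


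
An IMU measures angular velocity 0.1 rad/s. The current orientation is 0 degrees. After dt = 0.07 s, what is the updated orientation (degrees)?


delta_theta = w * dt = 0.1 * 0.07 = 0.007 rad
= 0.4011 deg
theta_new = 0 + 0.4011 = 0.4011 deg


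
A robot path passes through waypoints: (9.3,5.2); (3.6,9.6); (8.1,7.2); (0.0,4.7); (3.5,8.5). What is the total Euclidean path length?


Segment lengths:
  seg1 = sqrt((-5.7)^2 + (4.4)^2) = 7.2007
  seg2 = sqrt((4.5)^2 + (-2.4)^2) = 5.1
  seg3 = sqrt((-8.1)^2 + (-2.5)^2) = 8.477
  seg4 = sqrt((3.5)^2 + (3.8)^2) = 5.1662
Total = 25.944


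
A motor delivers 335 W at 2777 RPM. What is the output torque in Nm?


omega = 2777 * 2*pi/60 = 290.8068 rad/s
tau = P / omega = 335 / 290.8068
= 1.152 Nm


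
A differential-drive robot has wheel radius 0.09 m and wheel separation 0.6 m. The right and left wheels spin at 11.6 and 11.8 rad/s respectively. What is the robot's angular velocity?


vR = r*wR = 0.09*11.6 = 1.044 m/s
vL = r*wL = 0.09*11.8 = 1.062 m/s
v = (vR+vL)/2 = 1.053 m/s
omega = (vR-vL)/L = -0.03 rad/s
angular velocity = -0.03 rad/s


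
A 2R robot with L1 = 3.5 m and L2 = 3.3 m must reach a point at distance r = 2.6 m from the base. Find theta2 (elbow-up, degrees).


cos(theta2) = (r^2 - L1^2 - L2^2) / (2*L1*L2)
cos(theta2) = (6.76 - 12.25 - 10.89) / 23.1
cos(theta2) = -0.709091
theta2 = 135.161 degrees


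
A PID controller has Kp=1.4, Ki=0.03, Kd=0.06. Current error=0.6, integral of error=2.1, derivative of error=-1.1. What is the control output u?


u = Kp*e + Ki*int(e) + Kd*de/dt
= 1.4*0.6 + 0.03*2.1 + 0.06*(-1.1)
= 0.84 + 0.063 + -0.066
= 0.837


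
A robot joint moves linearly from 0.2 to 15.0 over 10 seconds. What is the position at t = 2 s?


s = t/T = 2/10 = 0.2
p(t) = p0 + (pf-p0)*s
= 0.2 + (15.0 - 0.2) * 0.2
= 3.16


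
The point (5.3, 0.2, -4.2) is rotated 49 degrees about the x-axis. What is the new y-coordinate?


Rotation about x-axis: y' = y*cos(theta) - z*sin(theta)
= 0.2 * 0.6561 - -4.2 * 0.7547
= 3.301


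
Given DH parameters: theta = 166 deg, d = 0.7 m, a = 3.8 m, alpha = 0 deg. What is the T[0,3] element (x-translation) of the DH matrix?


T[0,3] = a * cos(theta)
= 3.8 * cos(166 deg)
= 3.8 * -0.9703
= -3.6871


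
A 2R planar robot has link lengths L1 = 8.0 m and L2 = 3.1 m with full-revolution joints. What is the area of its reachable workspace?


r_max = L1 + L2 = 11.1 m
r_min = |L1 - L2| = 4.9 m
Area = pi*(r_max^2 - r_min^2)
= pi*(123.21 - 24.01)
= pi * 99.2
= 311.646 m^2


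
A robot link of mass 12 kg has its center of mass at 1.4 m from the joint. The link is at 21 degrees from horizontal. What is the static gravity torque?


tau = m*g*L*cos(angle)
= 12 * 9.81 * 1.4 * cos(21 deg)
= 12 * 9.81 * 1.4 * 0.9336
= 153.8615 Nm


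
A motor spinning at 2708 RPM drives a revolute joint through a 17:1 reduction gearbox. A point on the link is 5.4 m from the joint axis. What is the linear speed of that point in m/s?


omega_motor = 2708 * 2*pi/60 = 283.5811 rad/s
omega_joint = omega_motor / 17 = 16.6812 rad/s
v = omega_joint * r = 16.6812 * 5.4
= 90.0787 m/s


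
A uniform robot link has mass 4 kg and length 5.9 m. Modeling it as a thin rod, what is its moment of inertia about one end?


I = (1/3) * m * L^2
= (1/3) * 4 * 5.9^2
= 0.333333 * 4 * 34.81
= 46.4133 kg*m^2


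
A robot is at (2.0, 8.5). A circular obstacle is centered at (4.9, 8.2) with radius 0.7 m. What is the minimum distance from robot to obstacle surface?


center_dist = sqrt((2.0-4.9)^2 + (8.5-8.2)^2)
= sqrt(8.41 + 0.09)
= 2.9155
min_dist = center_dist - radius = 2.9155 - 0.7 = 2.2155 m


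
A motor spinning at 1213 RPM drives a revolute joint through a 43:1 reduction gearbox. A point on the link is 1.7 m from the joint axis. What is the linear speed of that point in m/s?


omega_motor = 1213 * 2*pi/60 = 127.0251 rad/s
omega_joint = omega_motor / 43 = 2.9541 rad/s
v = omega_joint * r = 2.9541 * 1.7
= 5.0219 m/s


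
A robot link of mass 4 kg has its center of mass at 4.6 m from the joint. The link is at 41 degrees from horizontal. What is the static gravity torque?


tau = m*g*L*cos(angle)
= 4 * 9.81 * 4.6 * cos(41 deg)
= 4 * 9.81 * 4.6 * 0.7547
= 136.2281 Nm


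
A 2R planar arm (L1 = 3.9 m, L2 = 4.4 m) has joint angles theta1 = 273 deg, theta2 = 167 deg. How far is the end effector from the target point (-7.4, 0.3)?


End effector via forward kinematics:
x = L1*cos(t1) + L2*cos(t1+t2) = 0.9682
y = L1*sin(t1) + L2*sin(t1+t2) = 0.4385
Distance to target:
d = sqrt((-7.4 - 0.9682)^2 + (0.3 - 0.4385)^2)
= sqrt(70.0261 + 0.0192)
= 8.3693 m


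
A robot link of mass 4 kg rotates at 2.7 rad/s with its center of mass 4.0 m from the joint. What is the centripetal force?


F = m * omega^2 * r
= 4 * 2.7^2 * 4.0
= 4 * 7.29 * 4.0
= 116.64 N


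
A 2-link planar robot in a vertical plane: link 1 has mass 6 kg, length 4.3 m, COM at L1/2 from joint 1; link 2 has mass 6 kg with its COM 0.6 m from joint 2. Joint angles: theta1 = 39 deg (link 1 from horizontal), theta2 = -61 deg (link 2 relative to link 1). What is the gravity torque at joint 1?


Horizontal distance from joint 1 to link-1 COM:
  x_c1 = (L1/2)*cos(t1) = 2.15 * 0.7771 = 1.6709 m
Horizontal distance from joint 1 to link-2 COM:
  x_c2 = L1*cos(t1) + Lc2*cos(t1+t2)
       = 4.3*0.7771 + 0.6*0.9272 = 3.898 m
tau1 = m1*g*x_c1 + m2*g*x_c2
     = 6*9.81*1.6709 + 6*9.81*3.898
     = 98.347 + 229.4385
     = 327.7856 Nm


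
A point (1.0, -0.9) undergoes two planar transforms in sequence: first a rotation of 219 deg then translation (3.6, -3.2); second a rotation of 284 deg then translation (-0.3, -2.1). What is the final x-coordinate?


After transform 1:
x1 = cos(219)*1.0 - sin(219)*-0.9 + 3.6 = 2.2565
y1 = sin(219)*1.0 + cos(219)*-0.9 + -3.2 = -3.1299
After transform 2:
x2 = cos(284)*2.2565 - sin(284)*-3.1299 + -0.3
= -2.791


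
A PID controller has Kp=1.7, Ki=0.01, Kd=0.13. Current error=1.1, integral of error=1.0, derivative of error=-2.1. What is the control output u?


u = Kp*e + Ki*int(e) + Kd*de/dt
= 1.7*1.1 + 0.01*1.0 + 0.13*(-2.1)
= 1.87 + 0.01 + -0.273
= 1.607


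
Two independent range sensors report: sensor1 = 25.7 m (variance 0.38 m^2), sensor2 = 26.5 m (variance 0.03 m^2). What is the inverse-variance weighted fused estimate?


w1 = (1/var1) / (1/var1 + 1/var2)
   = 2.6316 / (2.6316 + 33.3333) = 0.0732
w2 = 1 - w1 = 0.9268
fused = w1*s1 + w2*s2 = 1.8805 + 24.561
= 26.4415 m


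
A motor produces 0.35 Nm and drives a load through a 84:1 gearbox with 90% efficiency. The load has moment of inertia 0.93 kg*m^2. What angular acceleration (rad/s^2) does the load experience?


tau_out = tau_motor * N * eta
= 0.35 * 84 * 0.9 = 26.46 Nm
alpha = tau_out / I = 26.46 / 0.93
= 28.4516 rad/s^2


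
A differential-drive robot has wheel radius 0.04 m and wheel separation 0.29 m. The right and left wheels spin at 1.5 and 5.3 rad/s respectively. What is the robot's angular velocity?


vR = r*wR = 0.04*1.5 = 0.06 m/s
vL = r*wL = 0.04*5.3 = 0.212 m/s
v = (vR+vL)/2 = 0.136 m/s
omega = (vR-vL)/L = -0.5241 rad/s
angular velocity = -0.5241 rad/s


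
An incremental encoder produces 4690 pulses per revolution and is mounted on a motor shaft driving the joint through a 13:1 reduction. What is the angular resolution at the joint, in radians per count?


counts per rev = 4690
effective counts at joint = 4690 * 13 = 60970
resolution = 2*pi / 60970
= 1.0305e-04 rad/count


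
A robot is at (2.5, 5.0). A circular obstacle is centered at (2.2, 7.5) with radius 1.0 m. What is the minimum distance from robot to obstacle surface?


center_dist = sqrt((2.5-2.2)^2 + (5.0-7.5)^2)
= sqrt(0.09 + 6.25)
= 2.5179
min_dist = center_dist - radius = 2.5179 - 1.0 = 1.5179 m


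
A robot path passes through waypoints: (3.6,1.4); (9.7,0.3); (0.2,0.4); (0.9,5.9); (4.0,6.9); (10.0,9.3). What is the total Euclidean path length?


Segment lengths:
  seg1 = sqrt((6.1)^2 + (-1.1)^2) = 6.1984
  seg2 = sqrt((-9.5)^2 + (0.1)^2) = 9.5005
  seg3 = sqrt((0.7)^2 + (5.5)^2) = 5.5444
  seg4 = sqrt((3.1)^2 + (1.0)^2) = 3.2573
  seg5 = sqrt((6.0)^2 + (2.4)^2) = 6.4622
Total = 30.9628


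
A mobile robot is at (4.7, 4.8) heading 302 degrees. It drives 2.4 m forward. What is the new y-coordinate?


y_new = y0 + d*sin(theta)
= 4.8 + 2.4*sin(302)
= 4.8 + -2.0353
= 2.7647


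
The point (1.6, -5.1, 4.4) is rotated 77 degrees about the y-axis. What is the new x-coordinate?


Rotation about y-axis: x' = x*cos(theta) + z*sin(theta)
= 1.6 * 0.225 + 4.4 * 0.9744
= 4.6471


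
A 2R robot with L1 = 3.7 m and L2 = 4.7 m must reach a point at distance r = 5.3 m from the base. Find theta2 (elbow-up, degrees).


cos(theta2) = (r^2 - L1^2 - L2^2) / (2*L1*L2)
cos(theta2) = (28.09 - 13.69 - 22.09) / 34.78
cos(theta2) = -0.221104
theta2 = 102.7739 degrees


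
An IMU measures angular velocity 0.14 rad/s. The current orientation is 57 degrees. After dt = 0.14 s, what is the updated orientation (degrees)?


delta_theta = w * dt = 0.14 * 0.14 = 0.0196 rad
= 1.123 deg
theta_new = 57 + 1.123 = 58.123 deg


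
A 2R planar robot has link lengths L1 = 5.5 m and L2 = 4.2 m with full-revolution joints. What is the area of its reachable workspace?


r_max = L1 + L2 = 9.7 m
r_min = |L1 - L2| = 1.3 m
Area = pi*(r_max^2 - r_min^2)
= pi*(94.09 - 1.69)
= pi * 92.4
= 290.2832 m^2


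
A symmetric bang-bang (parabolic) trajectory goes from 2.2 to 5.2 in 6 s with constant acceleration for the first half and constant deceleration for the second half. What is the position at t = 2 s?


Symmetric rest-to-rest: each phase covers (pf-p0)/2 in time T/2. 0.5*a*(T/2)^2 = (pf-p0)/2 => a = 4*(pf-p0)/T^2
a = 4*(5.2-2.2)/6^2 = 0.3333
t = 2 is in the acceleration phase (t <= T/2).
p = p0 + 0.5*a*t^2 = 2.2 + 0.5*0.3333*2^2
= 2.8667


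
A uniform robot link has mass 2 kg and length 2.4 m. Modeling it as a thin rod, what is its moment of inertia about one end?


I = (1/3) * m * L^2
= (1/3) * 2 * 2.4^2
= 0.333333 * 2 * 5.76
= 3.84 kg*m^2


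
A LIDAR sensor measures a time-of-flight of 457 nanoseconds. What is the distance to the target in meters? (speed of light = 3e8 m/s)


tof = 457 ns = 4.57e-07 s
dist = c * tof / 2
= 3e8 * 4.57e-07 / 2
= 68.55 m


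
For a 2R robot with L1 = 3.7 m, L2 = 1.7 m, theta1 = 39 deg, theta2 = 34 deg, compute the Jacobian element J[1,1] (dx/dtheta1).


J[1,1] = -L1*sin(t1) - L2*sin(t1+t2)
= -3.7*sin(39) - 1.7*sin(73)
= -3.9542


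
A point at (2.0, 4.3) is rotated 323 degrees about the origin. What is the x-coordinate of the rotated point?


x' = x*cos(theta) - y*sin(theta)
cos(323 deg) = 0.7986, sin(323 deg) = -0.6018
x' = 2.0 * 0.7986 - 4.3 * -0.6018
= 1.5973 - -2.5878
= 4.1851


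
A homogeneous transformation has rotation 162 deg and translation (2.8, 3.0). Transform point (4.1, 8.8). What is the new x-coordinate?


x' = cos(theta)*px - sin(theta)*py + tx
= -0.9511*4.1 - 0.309*8.8 + 2.8
= -3.8187


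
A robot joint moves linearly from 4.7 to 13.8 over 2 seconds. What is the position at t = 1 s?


s = t/T = 1/2 = 0.5
p(t) = p0 + (pf-p0)*s
= 4.7 + (13.8 - 4.7) * 0.5
= 9.25


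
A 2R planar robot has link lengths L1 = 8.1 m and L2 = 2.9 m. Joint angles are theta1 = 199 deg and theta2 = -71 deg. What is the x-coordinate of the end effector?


Convert angles to radians: theta1 = 3.4732, theta2 = -1.2392
x = L1*cos(theta1) + L2*cos(theta1+theta2)
x = -7.6587 + -1.7854
x = -9.4441


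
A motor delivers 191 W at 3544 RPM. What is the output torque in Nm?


omega = 3544 * 2*pi/60 = 371.1268 rad/s
tau = P / omega = 191 / 371.1268
= 0.5146 Nm


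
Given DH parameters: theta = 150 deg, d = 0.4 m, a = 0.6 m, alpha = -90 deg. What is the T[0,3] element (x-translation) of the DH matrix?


T[0,3] = a * cos(theta)
= 0.6 * cos(150 deg)
= 0.6 * -0.866
= -0.5196


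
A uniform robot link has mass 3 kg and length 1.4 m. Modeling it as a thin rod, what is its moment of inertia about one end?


I = (1/3) * m * L^2
= (1/3) * 3 * 1.4^2
= 0.333333 * 3 * 1.96
= 1.96 kg*m^2


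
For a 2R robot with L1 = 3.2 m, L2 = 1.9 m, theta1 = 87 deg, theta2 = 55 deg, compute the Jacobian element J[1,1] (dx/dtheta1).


J[1,1] = -L1*sin(t1) - L2*sin(t1+t2)
= -3.2*sin(87) - 1.9*sin(142)
= -4.3654


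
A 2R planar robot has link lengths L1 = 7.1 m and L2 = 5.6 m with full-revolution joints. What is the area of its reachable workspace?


r_max = L1 + L2 = 12.7 m
r_min = |L1 - L2| = 1.5 m
Area = pi*(r_max^2 - r_min^2)
= pi*(161.29 - 2.25)
= pi * 159.04
= 499.6389 m^2


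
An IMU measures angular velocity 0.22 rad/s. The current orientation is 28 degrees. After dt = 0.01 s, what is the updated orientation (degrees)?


delta_theta = w * dt = 0.22 * 0.01 = 0.0022 rad
= 0.1261 deg
theta_new = 28 + 0.1261 = 28.1261 deg


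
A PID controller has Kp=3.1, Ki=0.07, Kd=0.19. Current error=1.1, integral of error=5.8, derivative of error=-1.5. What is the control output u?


u = Kp*e + Ki*int(e) + Kd*de/dt
= 3.1*1.1 + 0.07*5.8 + 0.19*(-1.5)
= 3.41 + 0.406 + -0.285
= 3.531


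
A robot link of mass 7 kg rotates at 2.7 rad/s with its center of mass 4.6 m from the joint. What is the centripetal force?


F = m * omega^2 * r
= 7 * 2.7^2 * 4.6
= 7 * 7.29 * 4.6
= 234.738 N


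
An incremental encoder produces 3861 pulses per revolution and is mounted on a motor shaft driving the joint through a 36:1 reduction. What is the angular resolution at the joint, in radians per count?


counts per rev = 3861
effective counts at joint = 3861 * 36 = 138996
resolution = 2*pi / 138996
= 4.5204e-05 rad/count


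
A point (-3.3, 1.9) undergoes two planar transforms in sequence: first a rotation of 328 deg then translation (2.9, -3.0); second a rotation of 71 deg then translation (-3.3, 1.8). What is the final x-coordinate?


After transform 1:
x1 = cos(328)*-3.3 - sin(328)*1.9 + 2.9 = 1.1083
y1 = sin(328)*-3.3 + cos(328)*1.9 + -3.0 = 0.36
After transform 2:
x2 = cos(71)*1.1083 - sin(71)*0.36 + -3.3
= -3.2796


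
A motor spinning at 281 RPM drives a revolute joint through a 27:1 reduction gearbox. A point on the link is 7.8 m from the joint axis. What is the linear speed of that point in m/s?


omega_motor = 281 * 2*pi/60 = 29.4263 rad/s
omega_joint = omega_motor / 27 = 1.0899 rad/s
v = omega_joint * r = 1.0899 * 7.8
= 8.5009 m/s


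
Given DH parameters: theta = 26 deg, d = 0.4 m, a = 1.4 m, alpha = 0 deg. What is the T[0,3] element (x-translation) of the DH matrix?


T[0,3] = a * cos(theta)
= 1.4 * cos(26 deg)
= 1.4 * 0.8988
= 1.2583


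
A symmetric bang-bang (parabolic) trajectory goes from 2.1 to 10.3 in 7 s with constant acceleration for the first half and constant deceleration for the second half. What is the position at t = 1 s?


Symmetric rest-to-rest: each phase covers (pf-p0)/2 in time T/2. 0.5*a*(T/2)^2 = (pf-p0)/2 => a = 4*(pf-p0)/T^2
a = 4*(10.3-2.1)/7^2 = 0.6694
t = 1 is in the acceleration phase (t <= T/2).
p = p0 + 0.5*a*t^2 = 2.1 + 0.5*0.6694*1^2
= 2.4347


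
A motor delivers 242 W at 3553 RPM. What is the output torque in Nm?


omega = 3553 * 2*pi/60 = 372.0693 rad/s
tau = P / omega = 242 / 372.0693
= 0.6504 Nm


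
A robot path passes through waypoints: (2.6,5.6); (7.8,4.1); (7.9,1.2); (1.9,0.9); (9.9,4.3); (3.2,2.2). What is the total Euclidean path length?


Segment lengths:
  seg1 = sqrt((5.2)^2 + (-1.5)^2) = 5.412
  seg2 = sqrt((0.1)^2 + (-2.9)^2) = 2.9017
  seg3 = sqrt((-6.0)^2 + (-0.3)^2) = 6.0075
  seg4 = sqrt((8.0)^2 + (3.4)^2) = 8.6925
  seg5 = sqrt((-6.7)^2 + (-2.1)^2) = 7.0214
Total = 30.0352
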